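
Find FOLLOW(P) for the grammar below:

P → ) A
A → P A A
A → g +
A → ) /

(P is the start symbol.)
{ $, ')', 'g' }

To compute FOLLOW(P), find every occurrence of P on a right-hand side N → α P β: add FIRST(β) \ {ε}, and if β is empty or nullable also add FOLLOW(N). Iterate to a fixed point.

P is the start symbol, so $ ∈ FOLLOW(P).
In A → P A A: P is followed by A A, add FIRST(A A) \ {ε} = { ')', 'g' }

Taking the union: FOLLOW(P) = { $, ')', 'g' }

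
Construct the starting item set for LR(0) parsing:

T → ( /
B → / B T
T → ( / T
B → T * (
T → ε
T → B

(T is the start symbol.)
First, augment the grammar with T' → T
I₀ = CLOSURE({ [T' → . T] }):
  [T' → . T] has the dot before T: add [T → . ( /], [T → . ( / T], [T → .], [T → . B]
  [T → . B] has the dot before B: add [B → . / B T], [B → . T * (]
No further items can be added.

I₀ = { [B → . / B T], [B → . T * (], [T → . ( / T], [T → . ( /], [T → . B], [T → .], [T' → . T] }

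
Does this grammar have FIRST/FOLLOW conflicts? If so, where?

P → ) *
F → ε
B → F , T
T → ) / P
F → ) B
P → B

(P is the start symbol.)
A FIRST/FOLLOW conflict occurs when a non-terminal N has a nullable alternative N → β (β ⇒* ε) and another alternative N → α with FIRST(α) ∩ FOLLOW(N) ≠ ∅: on such a lookahead the parser cannot decide between expanding α and letting N vanish via β.

Nullable non-terminals: F.

F: nullable alternative(s) F → ε; FOLLOW(F) = { ',' }
  F → ε: FIRST \ {ε} = { } — this is the only nullable alternative, skip
  F → ) B: FIRST \ {ε} = { ')' } — disjoint from FOLLOW(F)

B, P, T have no nullable alternative, so no FIRST/FOLLOW check is needed there.

No FIRST/FOLLOW conflicts found.

Answer: No FIRST/FOLLOW conflicts.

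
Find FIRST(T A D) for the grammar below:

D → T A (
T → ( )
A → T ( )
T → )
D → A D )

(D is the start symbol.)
{ '(', ')' }

FIRST sets of the non-terminals involved (from the grammar, by fixed-point iteration):
  FIRST(T) = { '(', ')' }

To compute FIRST(T A D), process the symbols left to right:
Symbol T is a non-terminal. Add FIRST(T) \ {ε} = { '(', ')' }
T is not nullable (ε ∉ FIRST(T)), so stop here.
FIRST(T A D) = { '(', ')' }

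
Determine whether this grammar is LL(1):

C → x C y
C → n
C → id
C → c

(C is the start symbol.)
A grammar is LL(1) if for each non-terminal N with multiple productions, the predict sets of those productions are pairwise disjoint, where PREDICT(N → α) = (FIRST(α) \ {ε}) ∪ (FOLLOW(N) if α ⇒* ε).

For C:
  PREDICT(C → x C y) = { 'x' }
  PREDICT(C → n) = { 'n' }
  PREDICT(C → id) = { 'id' }
  PREDICT(C → c) = { 'c' }

All predict sets are disjoint. The grammar IS LL(1).

Answer: Yes, the grammar is LL(1).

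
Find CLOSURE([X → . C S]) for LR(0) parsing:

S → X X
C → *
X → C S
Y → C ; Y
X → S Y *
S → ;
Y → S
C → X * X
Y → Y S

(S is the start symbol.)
To compute CLOSURE, for each item [A → α.Bβ] where B is a non-terminal, add [B → .γ] for all productions B → γ; repeat for the newly added items until nothing changes.

Start with: [X → . C S]
  [X → . C S] has the dot before C: add [C → . *], [C → . X * X]
  [C → . X * X] has the dot before X: add [X → . S Y *]
  [X → . S Y *] has the dot before S: add [S → . X X], [S → . ;]
No further items can be added.

CLOSURE = { [C → . *], [C → . X * X], [S → . ;], [S → . X X], [X → . C S], [X → . S Y *] }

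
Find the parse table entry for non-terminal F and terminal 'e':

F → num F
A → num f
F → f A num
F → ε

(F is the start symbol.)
To find M[F, 'e'], we find productions for F where 'e' is in the predict set (PREDICT(N → α) = (FIRST(α) \ {ε}) ∪ (FOLLOW(N) if α ⇒* ε)).

Relevant sets:
  FOLLOW(F) = { $ }

F → num F: PREDICT = { 'num' }
F → f A num: PREDICT = { 'f' }
F → ε: PREDICT = { $ }

M[F, 'e'] is empty (no production applies)

Answer: Empty (error entry)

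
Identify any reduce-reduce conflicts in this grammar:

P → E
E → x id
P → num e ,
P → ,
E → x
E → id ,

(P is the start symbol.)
Augment with P' → P and build the canonical LR(0) collection (I0 = CLOSURE({[P' → . P]}), then GOTO on every symbol after a dot until no new states appear). It has 11 states:
  I0: { [E → . id ,], [E → . x id], [E → . x], [P → . ,], [P → . E], [P → . num e ,], [P' → . P] }  — shift
  I1: { [P → , .] }  — reduce
  I2: { [P → E .] }  — reduce
  I3: { [P' → P .] }  — accept
  I4: { [E → id . ,] }  — shift
  I5: { [P → num . e ,] }  — shift
  I6: { [E → x . id], [E → x .] }  — shift, reduce
  I7: { [E → x id .] }  — reduce
  I8: { [P → num e . ,] }  — shift
  I9: { [P → num e , .] }  — reduce
  I10: { [E → id , .] }  — reduce

No state contains more than one complete item.

Answer: No reduce-reduce conflicts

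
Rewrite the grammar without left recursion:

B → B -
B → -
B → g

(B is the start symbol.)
B → - B'
B → g B'
B' → - B'
B' → ε

B is directly left-recursive. The standard transformation for
  A → A α₁ | ... | A α_m | β₁ | ... | β_n
is
  A  → β₁ A' | ... | β_n A'
  A' → α₁ A' | ... | α_m A' | ε

B → - becomes B → - B'
B → g becomes B → g B'
B → B - becomes B' → - B'
Add B' → ε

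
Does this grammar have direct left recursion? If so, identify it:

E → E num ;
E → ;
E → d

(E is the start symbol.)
E → E num ;: LEFT RECURSIVE (starts with E)
E → ;: starts with ';'
E → d: starts with d

The grammar has direct left recursion on: E.

Answer: Yes, E is left-recursive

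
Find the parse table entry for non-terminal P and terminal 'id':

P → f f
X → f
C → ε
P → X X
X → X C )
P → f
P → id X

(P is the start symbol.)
P → id X

To find M[P, 'id'], we find productions for P where 'id' is in the predict set (PREDICT(N → α) = (FIRST(α) \ {ε}) ∪ (FOLLOW(N) if α ⇒* ε)).

Relevant sets:
  FIRST(X) = { 'f' }

P → f f: PREDICT = { 'f' }
P → X X: PREDICT = { 'f' }
P → f: PREDICT = { 'f' }
P → id X: PREDICT = { 'id' }
  'id' is in predict set, so this production goes in M[P, 'id']

M[P, 'id'] = P → id X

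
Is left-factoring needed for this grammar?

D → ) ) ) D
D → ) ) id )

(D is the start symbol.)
Left-factoring is needed when two productions for the same non-terminal
share a common prefix on the right-hand side.

Productions for D:
  D → ) ) ) D
  D → ) ) id )

Found common prefix ') )' in productions for D

Answer: Yes, D has productions with common prefix ') )'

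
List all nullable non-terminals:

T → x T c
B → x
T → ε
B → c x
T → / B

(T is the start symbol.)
ε-productions: T → ε
So T is immediately nullable.
No further non-terminal can be added: every production for the remaining non-terminals contains a terminal or a non-nullable non-terminal.
Nullable = { 'T' }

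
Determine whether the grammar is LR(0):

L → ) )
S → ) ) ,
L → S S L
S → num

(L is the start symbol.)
Augment with L' → L and build the canonical LR(0) collection (I0 = CLOSURE({[L' → . L]}), then GOTO on every symbol after a dot until no new states appear). It has 11 states:
  I0: { [L → . ) )], [L → . S S L], [L' → . L], [S → . ) ) ,], [S → . num] }  — shift
  I1: { [L → ) . )], [S → ) . ) ,] }  — shift
  I2: { [L' → L .] }  — accept
  I3: { [L → S . S L], [S → . ) ) ,], [S → . num] }  — shift
  I4: { [S → num .] }  — reduce
  I5: { [S → ) . ) ,] }  — shift
  I6: { [L → . ) )], [L → . S S L], [L → S S . L], [S → . ) ) ,], [S → . num] }  — shift
  I7: { [L → S S L .] }  — reduce
  I8: { [S → ) ) . ,] }  — shift
  I9: { [S → ) ) , .] }  — reduce
  I10: { [L → ) ) .], [S → ) ) . ,] }  — shift, reduce

Conflict in state I10:
  Shift-reduce conflict between [L → ) ) .] and [S → ) ) . ,]
So the grammar is NOT LR(0).

Answer: No. Shift-reduce conflict between [L → ) ) .] and [S → ) ) . ,]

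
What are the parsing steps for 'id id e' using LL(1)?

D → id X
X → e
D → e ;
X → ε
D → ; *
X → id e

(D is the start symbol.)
LL(1) parsing maintains a stack (initially the start symbol over $) and the input. At each step: if the stack top is a terminal, match it against the current input token; if it is a non-terminal N, replace it with the RHS of M[N, lookahead] (the unique production whose predict set contains the lookahead).

Stack is shown with the top on the left.

Stack   Input      Action
-------------------------
D $     id id e $  output D → id X
id X $  id id e $  match 'id'
X $     id e $     output X → id e
id e $  id e $     match 'id'
e $     e $        match 'e'
$       $          accept

The string is accepted.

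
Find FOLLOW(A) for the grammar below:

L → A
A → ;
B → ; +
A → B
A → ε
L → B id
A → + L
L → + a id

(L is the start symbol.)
{ $ }

To compute FOLLOW(A), find every occurrence of A on a right-hand side N → α A β: add FIRST(β) \ {ε}, and if β is empty or nullable also add FOLLOW(N). Iterate to a fixed point.

In L → A: A is at the end, add FOLLOW(L)

The FOLLOW sets referred to above (computed the same way, to a fixed point):
  FOLLOW(L) = { $ }

Taking the union: FOLLOW(A) = { $ }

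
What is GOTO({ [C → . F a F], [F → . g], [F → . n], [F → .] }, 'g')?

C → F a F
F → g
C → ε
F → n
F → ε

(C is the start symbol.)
GOTO(I, 'g') = CLOSURE({ [A → αX.β] : [A → α.Xβ] ∈ I, X = 'g' })

Items with dot before 'g', with the dot advanced:
  [F → . g] → [F → g .]
Closure adds nothing (no advanced item has the dot before a non-terminal).

GOTO = { [F → g .] }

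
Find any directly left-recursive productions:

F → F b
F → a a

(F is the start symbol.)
Yes, F is left-recursive

Direct left recursion occurs when N → N α for some non-terminal N (the right-hand side begins with the left-hand side itself).

F → F b: LEFT RECURSIVE (starts with F)
F → a a: starts with a

The grammar has direct left recursion on: F.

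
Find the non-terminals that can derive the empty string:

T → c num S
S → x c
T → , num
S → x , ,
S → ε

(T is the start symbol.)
ε-productions: S → ε
So S is immediately nullable.
No further non-terminal can be added: every production for the remaining non-terminals contains a terminal or a non-nullable non-terminal.
Nullable = { 'S' }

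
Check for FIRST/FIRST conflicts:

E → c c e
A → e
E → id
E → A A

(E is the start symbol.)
No FIRST/FIRST conflicts.

FIRST sets of the non-terminals at (or reachable through a nullable prefix from) the front of some alternative:
  FIRST(A) = { 'e' }

Productions for E:
  E → c c e: FIRST = { 'c' }
  E → id: FIRST = { 'id' }
  E → A A: FIRST = { 'e' }
A has only one production, so no FIRST/FIRST conflict is possible there.

All alternatives of each non-terminal have pairwise disjoint FIRST sets.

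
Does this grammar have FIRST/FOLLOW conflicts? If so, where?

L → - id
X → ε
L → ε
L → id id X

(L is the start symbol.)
Nullable non-terminals: L, X.

L: nullable alternative(s) L → ε; FOLLOW(L) = { $ }
  L → - id: FIRST \ {ε} = { '-' } — disjoint from FOLLOW(L)
  L → ε: FIRST \ {ε} = { } — this is the only nullable alternative, skip
  L → id id X: FIRST \ {ε} = { 'id' } — disjoint from FOLLOW(L)
X has a nullable alternative but only one production, so nothing to check.

No FIRST/FOLLOW conflicts found.

Answer: No FIRST/FOLLOW conflicts.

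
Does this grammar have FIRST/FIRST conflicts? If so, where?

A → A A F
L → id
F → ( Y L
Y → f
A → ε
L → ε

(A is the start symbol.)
A FIRST/FIRST conflict occurs when two productions N → α and N → β for the same non-terminal have FIRST(α) ∩ FIRST(β) ≠ ∅ (with ε ∈ FIRST of a nullable right-hand side, so two nullable alternatives also conflict).

FIRST sets of the non-terminals at (or reachable through a nullable prefix from) the front of some alternative:
  FIRST(A) = { '(', ε }
  FIRST(F) = { '(' }

Productions for A:
  A → A A F: FIRST = { '(' }
  A → ε: FIRST = { ε }
Productions for L:
  L → id: FIRST = { 'id' }
  L → ε: FIRST = { ε }
F, Y have only one production, so no FIRST/FIRST conflict is possible there.

All alternatives of each non-terminal have pairwise disjoint FIRST sets.

Answer: No FIRST/FIRST conflicts.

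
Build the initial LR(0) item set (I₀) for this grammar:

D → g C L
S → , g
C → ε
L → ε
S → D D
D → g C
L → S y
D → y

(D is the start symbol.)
{ [D → . g C L], [D → . g C], [D → . y], [D' → . D] }

First, augment the grammar with D' → D
I₀ = CLOSURE({ [D' → . D] }):
  [D' → . D] has the dot before D: add [D → . g C L], [D → . g C], [D → . y]
No further items can be added.

I₀ = { [D → . g C L], [D → . g C], [D → . y], [D' → . D] }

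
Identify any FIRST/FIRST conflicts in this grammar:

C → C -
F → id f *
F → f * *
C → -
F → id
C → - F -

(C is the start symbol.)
A FIRST/FIRST conflict occurs when two productions N → α and N → β for the same non-terminal have FIRST(α) ∩ FIRST(β) ≠ ∅ (with ε ∈ FIRST of a nullable right-hand side, so two nullable alternatives also conflict).

FIRST sets of the non-terminals at (or reachable through a nullable prefix from) the front of some alternative:
  FIRST(C) = { '-' }

Productions for C:
  C → C -: FIRST = { '-' }
  C → -: FIRST = { '-' }
  C → - F -: FIRST = { '-' }
Productions for F:
  F → id f *: FIRST = { 'id' }
  F → f * *: FIRST = { 'f' }
  F → id: FIRST = { 'id' }

Conflict for C: C → C - and C → -
  Overlap: { '-' }
Conflict for C: C → C - and C → - F -
  Overlap: { '-' }
Conflict for C: C → - and C → - F -
  Overlap: { '-' }
Conflict for F: F → id f * and F → id
  Overlap: { 'id' }

Answer: Yes. C → C '-' / C → '-' on { '-' }; C → C '-' / C → '-' F '-' on { '-' }; C → '-' / C → '-' F '-' on { '-' }; F → id f '*' / F → id on { 'id' }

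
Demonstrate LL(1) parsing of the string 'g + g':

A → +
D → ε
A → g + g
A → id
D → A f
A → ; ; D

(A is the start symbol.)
LL(1) parsing maintains a stack (initially the start symbol over $) and the input. At each step: if the stack top is a terminal, match it against the current input token; if it is a non-terminal N, replace it with the RHS of M[N, lookahead] (the unique production whose predict set contains the lookahead).

Stack is shown with the top on the left.

Stack    Input    Action
------------------------
A $      g + g $  output A → g + g
g + g $  g + g $  match 'g'
+ g $    + g $    match '+'
g $      g $      match 'g'
$        $        accept

The string is accepted.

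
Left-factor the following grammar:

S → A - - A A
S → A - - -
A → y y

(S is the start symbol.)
S → A - - S'
S' → A A
S' → -
A → y y

Left-factoring transforms A → αβ₁ | αβ₂ into A → αA' and A' → β₁ | β₂
(α is the longest common prefix among the alternatives). Repeat until
no nonterminal has two alternatives with a common prefix.

Round 1: S has alternatives sharing prefix 'A - -'. Introduce S': S → A - - S'
  Add: S' → A A
  Add: S' → -

No remaining common prefixes — done.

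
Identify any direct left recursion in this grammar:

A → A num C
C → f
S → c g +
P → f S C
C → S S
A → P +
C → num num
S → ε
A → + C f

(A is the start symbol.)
Yes, A is left-recursive

A → A num C: LEFT RECURSIVE (starts with A)
C → f: starts with f
S → c g +: starts with c
P → f S C: starts with f
C → S S: starts with S
A → P +: starts with P
C → num num: starts with num
S → ε: starts with ε
A → + C f: starts with '+'

The grammar has direct left recursion on: A.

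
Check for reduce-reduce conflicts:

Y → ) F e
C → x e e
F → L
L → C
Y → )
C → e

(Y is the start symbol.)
A reduce-reduce conflict occurs when an LR(0) state has two complete items [A → α .] and [B → β .] — both call for a reduction, and with no lookahead the parser cannot choose between them.

Augment with Y' → Y and build the canonical LR(0) collection (I0 = CLOSURE({[Y' → . Y]}), then GOTO on every symbol after a dot until no new states appear). It has 11 states:
  I0: { [Y → . ) F e], [Y → . )], [Y' → . Y] }  — shift
  I1: { [C → . e], [C → . x e e], [F → . L], [L → . C], [Y → ) . F e], [Y → ) .] }  — shift, reduce
  I2: { [Y' → Y .] }  — accept
  I3: { [L → C .] }  — reduce
  I4: { [Y → ) F . e] }  — shift
  I5: { [F → L .] }  — reduce
  I6: { [C → e .] }  — reduce
  I7: { [C → x . e e] }  — shift
  I8: { [C → x e . e] }  — shift
  I9: { [C → x e e .] }  — reduce
  I10: { [Y → ) F e .] }  — reduce

No state contains more than one complete item.

Answer: No reduce-reduce conflicts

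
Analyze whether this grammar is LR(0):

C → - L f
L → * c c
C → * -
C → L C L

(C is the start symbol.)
Yes, the grammar is LR(0)

A grammar is LR(0) if no state in the canonical LR(0) collection has:
  - both a shift item (dot before a terminal) and a complete item (shift-reduce conflict), or
  - two or more complete items (reduce-reduce conflict; the accept item [C' → C .] counts as a complete item here).

Augment with C' → C and build the canonical LR(0) collection (I0 = CLOSURE({[C' → . C]}), then GOTO on every symbol after a dot until no new states appear). It has 13 states:
  I0: { [C → . * -], [C → . - L f], [C → . L C L], [C' → . C], [L → . * c c] }  — shift
  I1: { [C → * . -], [L → * . c c] }  — shift
  I2: { [C → - . L f], [L → . * c c] }  — shift
  I3: { [C' → C .] }  — accept
  I4: { [C → . * -], [C → . - L f], [C → . L C L], [C → L . C L], [L → . * c c] }  — shift
  I5: { [C → L C . L], [L → . * c c] }  — shift
  I6: { [L → * . c c] }  — shift
  I7: { [C → L C L .] }  — reduce
  I8: { [L → * c . c] }  — shift
  I9: { [L → * c c .] }  — reduce
  I10: { [C → - L . f] }  — shift
  I11: { [C → - L f .] }  — reduce
  I12: { [C → * - .] }  — reduce

Every state is either a pure shift/goto state or contains exactly one complete item and nothing to shift — no conflicts. The grammar is LR(0).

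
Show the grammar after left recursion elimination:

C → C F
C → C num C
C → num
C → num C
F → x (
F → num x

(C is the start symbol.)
C is directly left-recursive. The standard transformation for
  A → A α₁ | ... | A α_m | β₁ | ... | β_n
is
  A  → β₁ A' | ... | β_n A'
  A' → α₁ A' | ... | α_m A' | ε

C → num becomes C → num C'
C → num C becomes C → num C C'
C → C F becomes C' → F C'
C → C num C becomes C' → num C C'
Add C' → ε

Productions for other non-terminals are unchanged:
  F → x (
  F → num x

Resulting grammar:
C → num C'
C → num C C'
C' → F C'
C' → num C C'
C' → ε
F → x (
F → num x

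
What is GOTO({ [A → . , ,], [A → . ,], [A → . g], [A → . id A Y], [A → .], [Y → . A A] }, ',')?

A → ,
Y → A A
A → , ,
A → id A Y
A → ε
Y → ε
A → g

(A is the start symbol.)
GOTO(I, ',') = CLOSURE({ [A → αX.β] : [A → α.Xβ] ∈ I, X = ',' })

Items with dot before ',', with the dot advanced:
  [A → . ,] → [A → , .]
  [A → . , ,] → [A → , . ,]
Closure adds nothing (no advanced item has the dot before a non-terminal).

GOTO = { [A → , . ,], [A → , .] }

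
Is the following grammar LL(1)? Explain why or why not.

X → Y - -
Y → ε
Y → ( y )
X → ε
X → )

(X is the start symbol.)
Yes, the grammar is LL(1).

A grammar is LL(1) if for each non-terminal N with multiple productions, the predict sets of those productions are pairwise disjoint, where PREDICT(N → α) = (FIRST(α) \ {ε}) ∪ (FOLLOW(N) if α ⇒* ε).

Relevant sets:
  FIRST(Y) = { '(', ε }
  FOLLOW(X) = { $ }
  FOLLOW(Y) = { '-' }

For X:
  PREDICT(X → Y '-' '-') = { '(', '-' }
  PREDICT(X → ε) = { $ }
  PREDICT(X → ')') = { ')' }
For Y:
  PREDICT(Y → ε) = { '-' }
  PREDICT(Y → '(' y ')') = { '(' }

All predict sets are disjoint. The grammar IS LL(1).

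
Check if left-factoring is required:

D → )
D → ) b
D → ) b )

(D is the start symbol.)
Yes, D has productions with common prefix ')'

Left-factoring is needed when two productions for the same non-terminal
share a common prefix on the right-hand side.

Productions for D:
  D → )
  D → ) b
  D → ) b )

Found common prefix ')' in productions for D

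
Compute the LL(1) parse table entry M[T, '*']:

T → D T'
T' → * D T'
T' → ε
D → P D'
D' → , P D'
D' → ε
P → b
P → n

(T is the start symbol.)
Empty (error entry)

To find M[T, '*'], we find productions for T where '*' is in the predict set (PREDICT(N → α) = (FIRST(α) \ {ε}) ∪ (FOLLOW(N) if α ⇒* ε)).

Relevant sets:
  FIRST(D) = { 'b', 'n' }

T → D T': PREDICT = { 'b', 'n' }

M[T, '*'] is empty (no production applies)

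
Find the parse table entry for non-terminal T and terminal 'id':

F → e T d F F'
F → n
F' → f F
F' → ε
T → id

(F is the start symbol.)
To find M[T, 'id'], we find productions for T where 'id' is in the predict set (PREDICT(N → α) = (FIRST(α) \ {ε}) ∪ (FOLLOW(N) if α ⇒* ε)).

T → id: PREDICT = { 'id' }
  'id' is in predict set, so this production goes in M[T, 'id']

M[T, 'id'] = T → id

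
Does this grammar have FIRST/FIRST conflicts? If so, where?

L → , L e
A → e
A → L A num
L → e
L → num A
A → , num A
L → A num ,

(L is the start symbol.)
Yes. L → ',' L e / L → A num ',' on { ',' }; L → e / L → A num ',' on { 'e' }; L → num A / L → A num ',' on { 'num' }; A → e / A → L A num on { 'e' }; A → L A num / A → ',' num A on { ',' }

FIRST sets of the non-terminals at (or reachable through a nullable prefix from) the front of some alternative:
  FIRST(A) = { ',', 'e', 'num' }
  FIRST(L) = { ',', 'e', 'num' }

Productions for L:
  L → , L e: FIRST = { ',' }
  L → e: FIRST = { 'e' }
  L → num A: FIRST = { 'num' }
  L → A num ,: FIRST = { ',', 'e', 'num' }
Productions for A:
  A → e: FIRST = { 'e' }
  A → L A num: FIRST = { ',', 'e', 'num' }
  A → , num A: FIRST = { ',' }

Conflict for L: L → , L e and L → A num ,
  Overlap: { ',' }
Conflict for L: L → e and L → A num ,
  Overlap: { 'e' }
Conflict for L: L → num A and L → A num ,
  Overlap: { 'num' }
Conflict for A: A → e and A → L A num
  Overlap: { 'e' }
Conflict for A: A → L A num and A → , num A
  Overlap: { ',' }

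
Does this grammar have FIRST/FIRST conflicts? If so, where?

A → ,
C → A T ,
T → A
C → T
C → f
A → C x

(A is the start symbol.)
Yes. A → ',' / A → C x on { ',' }; C → A T ',' / C → T on { ',', 'f' }; C → A T ',' / C → f on { 'f' }; C → T / C → f on { 'f' }

FIRST sets of the non-terminals at (or reachable through a nullable prefix from) the front of some alternative:
  FIRST(C) = { ',', 'f' }
  FIRST(A) = { ',', 'f' }
  FIRST(T) = { ',', 'f' }

Productions for A:
  A → ,: FIRST = { ',' }
  A → C x: FIRST = { ',', 'f' }
Productions for C:
  C → A T ,: FIRST = { ',', 'f' }
  C → T: FIRST = { ',', 'f' }
  C → f: FIRST = { 'f' }
T has only one production, so no FIRST/FIRST conflict is possible there.

Conflict for A: A → , and A → C x
  Overlap: { ',' }
Conflict for C: C → A T , and C → T
  Overlap: { ',', 'f' }
Conflict for C: C → A T , and C → f
  Overlap: { 'f' }
Conflict for C: C → T and C → f
  Overlap: { 'f' }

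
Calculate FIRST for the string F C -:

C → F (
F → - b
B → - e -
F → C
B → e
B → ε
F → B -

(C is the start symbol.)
{ '-', 'e' }

FIRST sets of the non-terminals involved (from the grammar, by fixed-point iteration):
  FIRST(F) = { '-', 'e' }

To compute FIRST(F C -), process the symbols left to right:
Symbol F is a non-terminal. Add FIRST(F) \ {ε} = { '-', 'e' }
F is not nullable (ε ∉ FIRST(F)), so stop here.
FIRST(F C -) = { '-', 'e' }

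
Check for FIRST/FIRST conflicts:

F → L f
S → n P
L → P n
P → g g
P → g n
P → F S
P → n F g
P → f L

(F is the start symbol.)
Yes. P → g g / P → g n on { 'g' }; P → g g / P → F S on { 'g' }; P → g n / P → F S on { 'g' }; P → F S / P → n F g on { 'n' }; P → F S / P → f L on { 'f' }

A FIRST/FIRST conflict occurs when two productions N → α and N → β for the same non-terminal have FIRST(α) ∩ FIRST(β) ≠ ∅ (with ε ∈ FIRST of a nullable right-hand side, so two nullable alternatives also conflict).

FIRST sets of the non-terminals at (or reachable through a nullable prefix from) the front of some alternative:
  FIRST(F) = { 'f', 'g', 'n' }

Productions for P:
  P → g g: FIRST = { 'g' }
  P → g n: FIRST = { 'g' }
  P → F S: FIRST = { 'f', 'g', 'n' }
  P → n F g: FIRST = { 'n' }
  P → f L: FIRST = { 'f' }
F, S, L have only one production, so no FIRST/FIRST conflict is possible there.

Conflict for P: P → g g and P → g n
  Overlap: { 'g' }
Conflict for P: P → g g and P → F S
  Overlap: { 'g' }
Conflict for P: P → g n and P → F S
  Overlap: { 'g' }
Conflict for P: P → F S and P → n F g
  Overlap: { 'n' }
Conflict for P: P → F S and P → f L
  Overlap: { 'f' }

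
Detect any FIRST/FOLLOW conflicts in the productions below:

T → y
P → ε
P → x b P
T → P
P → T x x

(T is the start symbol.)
Yes. P → x b P with FOLLOW(P) on { 'x' }; P → T x x with FOLLOW(P) on { 'x' }

Nullable non-terminals: P, T.
FIRST sets used below: FIRST(T) = { 'x', 'y', ε }, FIRST(P) = { 'x', 'y', ε }

P: nullable alternative(s) P → ε; FOLLOW(P) = { $, 'x' }
  P → ε: FIRST \ {ε} = { } — this is the only nullable alternative, skip
  P → x b P: FIRST \ {ε} = { 'x' } — overlaps FOLLOW(P) on { 'x' }: CONFLICT
  P → T x x: FIRST \ {ε} = { 'x', 'y' } — overlaps FOLLOW(P) on { 'x' }: CONFLICT

T: nullable alternative(s) T → P; FOLLOW(T) = { $, 'x' }
  T → y: FIRST \ {ε} = { 'y' } — disjoint from FOLLOW(T)
  T → P: FIRST \ {ε} = { 'x', 'y' } — this is the only nullable alternative, skip

So the grammar has 2 FIRST/FOLLOW conflicts (marked CONFLICT above).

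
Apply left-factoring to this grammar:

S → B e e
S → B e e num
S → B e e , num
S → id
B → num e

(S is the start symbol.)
Left-factoring transforms A → αβ₁ | αβ₂ into A → αA' and A' → β₁ | β₂
(α is the longest common prefix among the alternatives). Repeat until
no nonterminal has two alternatives with a common prefix.

Round 1: S has alternatives sharing prefix 'B e e'. Introduce S': S → B e e S'
  Add: S' → ε
  Add: S' → num
  Add: S' → , num

No remaining common prefixes — done.

Resulting grammar:
S → B e e S'
S' → ε
S' → num
S' → , num
S → id
B → num e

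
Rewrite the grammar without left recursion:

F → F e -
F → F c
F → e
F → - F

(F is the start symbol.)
F → e F'
F → - F F'
F' → e - F'
F' → c F'
F' → ε

F is directly left-recursive. The standard transformation for
  A → A α₁ | ... | A α_m | β₁ | ... | β_n
is
  A  → β₁ A' | ... | β_n A'
  A' → α₁ A' | ... | α_m A' | ε

F → e becomes F → e F'
F → - F becomes F → - F F'
F → F e - becomes F' → e - F'
F → F c becomes F' → c F'
Add F' → ε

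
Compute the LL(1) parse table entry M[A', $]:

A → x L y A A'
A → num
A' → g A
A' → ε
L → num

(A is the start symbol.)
To find M[A', $], we find productions for A' where $ is in the predict set (PREDICT(N → α) = (FIRST(α) \ {ε}) ∪ (FOLLOW(N) if α ⇒* ε)).

Relevant sets:
  FOLLOW(A') = { $, 'g' }

A' → g A: PREDICT = { 'g' }
A' → ε: PREDICT = { $, 'g' }
  $ is in predict set, so this production goes in M[A', $]

M[A', $] = A' → ε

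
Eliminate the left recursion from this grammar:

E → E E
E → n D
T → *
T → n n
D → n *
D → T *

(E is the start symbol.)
E → n D E'
E' → E E'
E' → ε
T → *
T → n n
D → n *
D → T *

E is directly left-recursive. The standard transformation for
  A → A α₁ | ... | A α_m | β₁ | ... | β_n
is
  A  → β₁ A' | ... | β_n A'
  A' → α₁ A' | ... | α_m A' | ε

E → n D becomes E → n D E'
E → E E becomes E' → E E'
Add E' → ε

Productions for other non-terminals are unchanged:
  T → *
  T → n n
  D → n *
  D → T *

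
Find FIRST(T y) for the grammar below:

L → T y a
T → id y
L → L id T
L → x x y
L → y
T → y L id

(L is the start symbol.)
{ 'id', 'y' }

FIRST sets of the non-terminals involved (from the grammar, by fixed-point iteration):
  FIRST(T) = { 'id', 'y' }

To compute FIRST(T y), process the symbols left to right:
Symbol T is a non-terminal. Add FIRST(T) \ {ε} = { 'id', 'y' }
T is not nullable (ε ∉ FIRST(T)), so stop here.
FIRST(T y) = { 'id', 'y' }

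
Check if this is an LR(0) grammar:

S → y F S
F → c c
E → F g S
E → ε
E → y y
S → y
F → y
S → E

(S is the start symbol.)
No. Shift-reduce conflict between [E → .] and [E → . y y]

A grammar is LR(0) if no state in the canonical LR(0) collection has:
  - both a shift item (dot before a terminal) and a complete item (shift-reduce conflict), or
  - two or more complete items (reduce-reduce conflict; the accept item [S' → S .] counts as a complete item here).

Augment with S' → S and build the canonical LR(0) collection (I0 = CLOSURE({[S' → . S]}), then GOTO on every symbol after a dot until no new states appear). It has 12 states:
  I0: { [E → . F g S], [E → . y y], [E → .], [F → . c c], [F → . y], [S → . E], [S → . y F S], [S → . y], [S' → . S] }  — shift, reduce
  I1: { [S → E .] }  — reduce
  I2: { [E → F . g S] }  — shift
  I3: { [S' → S .] }  — accept
  I4: { [F → c . c] }  — shift
  I5: { [E → y . y], [F → . c c], [F → . y], [F → y .], [S → y . F S], [S → y .] }  — shift, 2 reduces
  I6: { [E → . F g S], [E → . y y], [E → .], [F → . c c], [F → . y], [S → . E], [S → . y F S], [S → . y], [S → y F . S] }  — shift, reduce
  I7: { [E → y y .], [F → y .] }  — 2 reduces
  I8: { [S → y F S .] }  — reduce
  I9: { [F → c c .] }  — reduce
  I10: { [E → . F g S], [E → . y y], [E → .], [E → F g . S], [F → . c c], [F → . y], [S → . E], [S → . y F S], [S → . y] }  — shift, reduce
  I11: { [E → F g S .] }  — reduce

Conflict in state I0:
  Shift-reduce conflict between [E → .] and [E → . y y]
So the grammar is NOT LR(0).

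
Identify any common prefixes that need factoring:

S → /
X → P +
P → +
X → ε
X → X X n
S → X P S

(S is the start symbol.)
Left-factoring is needed when two productions for the same non-terminal
share a common prefix on the right-hand side.

Productions for S:
  S → /
  S → X P S
Productions for X:
  X → P +
  X → ε
  X → X X n

No common prefixes found.

Answer: No, left-factoring is not needed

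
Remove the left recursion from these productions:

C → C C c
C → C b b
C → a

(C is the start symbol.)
C is directly left-recursive. The standard transformation for
  A → A α₁ | ... | A α_m | β₁ | ... | β_n
is
  A  → β₁ A' | ... | β_n A'
  A' → α₁ A' | ... | α_m A' | ε

C → a becomes C → a C'
C → C C c becomes C' → C c C'
C → C b b becomes C' → b b C'
Add C' → ε

Resulting grammar:
C → a C'
C' → C c C'
C' → b b C'
C' → ε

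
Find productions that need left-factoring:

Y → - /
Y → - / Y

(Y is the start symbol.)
Left-factoring is needed when two productions for the same non-terminal
share a common prefix on the right-hand side.

Productions for Y:
  Y → - /
  Y → - / Y

Found common prefix '- /' in productions for Y

Answer: Yes, Y has productions with common prefix '- /'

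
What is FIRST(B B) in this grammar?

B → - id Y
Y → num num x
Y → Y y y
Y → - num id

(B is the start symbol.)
{ '-' }

FIRST sets of the non-terminals involved (from the grammar, by fixed-point iteration):
  FIRST(B) = { '-' }

To compute FIRST(B B), process the symbols left to right:
Symbol B is a non-terminal. Add FIRST(B) \ {ε} = { '-' }
B is not nullable (ε ∉ FIRST(B)), so stop here.
FIRST(B B) = { '-' }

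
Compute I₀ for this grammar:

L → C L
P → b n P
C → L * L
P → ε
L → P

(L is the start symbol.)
{ [C → . L * L], [L → . C L], [L → . P], [L' → . L], [P → . b n P], [P → .] }

First, augment the grammar with L' → L
I₀ = CLOSURE({ [L' → . L] }):
  [L' → . L] has the dot before L: add [L → . C L], [L → . P]
  [L → . C L] has the dot before C: add [C → . L * L]
  [L → . P] has the dot before P: add [P → . b n P], [P → .]
No further items can be added.

I₀ = { [C → . L * L], [L → . C L], [L → . P], [L' → . L], [P → . b n P], [P → .] }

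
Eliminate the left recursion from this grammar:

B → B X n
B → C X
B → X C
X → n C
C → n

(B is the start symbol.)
B is directly left-recursive. The standard transformation for
  A → A α₁ | ... | A α_m | β₁ | ... | β_n
is
  A  → β₁ A' | ... | β_n A'
  A' → α₁ A' | ... | α_m A' | ε

B → C X becomes B → C X B'
B → X C becomes B → X C B'
B → B X n becomes B' → X n B'
Add B' → ε

Productions for other non-terminals are unchanged:
  X → n C
  C → n

Resulting grammar:
B → C X B'
B → X C B'
B' → X n B'
B' → ε
X → n C
C → n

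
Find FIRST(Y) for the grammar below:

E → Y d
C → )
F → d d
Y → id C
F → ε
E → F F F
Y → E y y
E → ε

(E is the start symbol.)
To compute FIRST(Y), examine every production with Y on the left-hand side, reading each right-hand side left to right until a non-nullable symbol is reached.

FIRST sets of the other non-terminals involved (by the same procedure, iterated to a fixed point):
  FIRST(E) = { 'd', 'id', 'y', ε }

From Y → id C:
  - id is a terminal: add 'id' and stop
From Y → E y y:
  - E is a non-terminal: add FIRST(E) \ {ε} = { 'd', 'id', 'y' }
    E is nullable, so continue to the next symbol
  - y is a terminal: add 'y' and stop

Collecting: FIRST(Y) = { 'd', 'id', 'y' }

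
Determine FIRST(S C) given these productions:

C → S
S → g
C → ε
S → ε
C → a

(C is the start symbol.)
FIRST sets of the non-terminals involved (from the grammar, by fixed-point iteration):
  FIRST(S) = { 'g', ε }
  FIRST(C) = { 'a', 'g', ε }

To compute FIRST(S C), process the symbols left to right:
Symbol S is a non-terminal. Add FIRST(S) \ {ε} = { 'g' }
S is nullable (ε ∈ FIRST(S)), continue to the next symbol.
Symbol C is a non-terminal. Add FIRST(C) \ {ε} = { 'a', 'g' }
C is nullable (ε ∈ FIRST(C)), continue to the next symbol.
All symbols are nullable, so ε is in the result.
FIRST(S C) = { 'a', 'g', ε }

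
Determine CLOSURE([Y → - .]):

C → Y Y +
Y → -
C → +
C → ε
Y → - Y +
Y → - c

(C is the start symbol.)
To compute CLOSURE, for each item [A → α.Bβ] where B is a non-terminal, add [B → .γ] for all productions B → γ; repeat for the newly added items until nothing changes.

Start with: [Y → - .]
The dot is at the end, so nothing is added.

CLOSURE = { [Y → - .] }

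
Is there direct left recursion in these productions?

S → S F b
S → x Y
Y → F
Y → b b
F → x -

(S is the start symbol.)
S → S F b: LEFT RECURSIVE (starts with S)
S → x Y: starts with x
Y → F: starts with F
Y → b b: starts with b
F → x -: starts with x

The grammar has direct left recursion on: S.

Answer: Yes, S is left-recursive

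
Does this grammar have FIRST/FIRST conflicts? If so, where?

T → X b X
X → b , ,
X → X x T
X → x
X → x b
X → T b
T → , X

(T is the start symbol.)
Yes. T → X b X / T → ',' X on { ',' }; X → b ',' ',' / X → X x T on { 'b' }; X → b ',' ',' / X → T b on { 'b' }; X → X x T / X → x on { 'x' }; X → X x T / X → x b on { 'x' }; X → X x T / X → T b on { ',', 'b', 'x' }; X → x / X → x b on { 'x' }; X → x / X → T b on { 'x' }; X → x b / X → T b on { 'x' }

FIRST sets of the non-terminals at (or reachable through a nullable prefix from) the front of some alternative:
  FIRST(X) = { ',', 'b', 'x' }
  FIRST(T) = { ',', 'b', 'x' }

Productions for T:
  T → X b X: FIRST = { ',', 'b', 'x' }
  T → , X: FIRST = { ',' }
Productions for X:
  X → b , ,: FIRST = { 'b' }
  X → X x T: FIRST = { ',', 'b', 'x' }
  X → x: FIRST = { 'x' }
  X → x b: FIRST = { 'x' }
  X → T b: FIRST = { ',', 'b', 'x' }

Conflict for T: T → X b X and T → , X
  Overlap: { ',' }
Conflict for X: X → b , , and X → X x T
  Overlap: { 'b' }
Conflict for X: X → b , , and X → T b
  Overlap: { 'b' }
Conflict for X: X → X x T and X → x
  Overlap: { 'x' }
Conflict for X: X → X x T and X → x b
  Overlap: { 'x' }
Conflict for X: X → X x T and X → T b
  Overlap: { ',', 'b', 'x' }
Conflict for X: X → x and X → x b
  Overlap: { 'x' }
Conflict for X: X → x and X → T b
  Overlap: { 'x' }
Conflict for X: X → x b and X → T b
  Overlap: { 'x' }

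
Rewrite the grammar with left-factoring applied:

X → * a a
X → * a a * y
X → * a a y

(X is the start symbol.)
X → * a a X'
X' → ε
X' → * y
X' → y

Left-factoring transforms A → αβ₁ | αβ₂ into A → αA' and A' → β₁ | β₂
(α is the longest common prefix among the alternatives). Repeat until
no nonterminal has two alternatives with a common prefix.

Round 1: X has alternatives sharing prefix '* a a'. Introduce X': X → * a a X'
  Add: X' → ε
  Add: X' → * y
  Add: X' → y

No remaining common prefixes — done.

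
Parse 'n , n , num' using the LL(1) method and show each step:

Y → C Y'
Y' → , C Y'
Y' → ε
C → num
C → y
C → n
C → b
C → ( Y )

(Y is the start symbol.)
LL(1) parsing maintains a stack (initially the start symbol over $) and the input. At each step: if the stack top is a terminal, match it against the current input token; if it is a non-terminal N, replace it with the RHS of M[N, lookahead] (the unique production whose predict set contains the lookahead).

Stack is shown with the top on the left.

Stack     Input          Action
-------------------------------
Y $       n , n , num $  output Y → C Y'
C Y' $    n , n , num $  output C → n
n Y' $    n , n , num $  match 'n'
Y' $      , n , num $    output Y' → , C Y'
, C Y' $  , n , num $    match ','
C Y' $    n , num $      output C → n
n Y' $    n , num $      match 'n'
Y' $      , num $        output Y' → , C Y'
, C Y' $  , num $        match ','
C Y' $    num $          output C → num
num Y' $  num $          match 'num'
Y' $      $              output Y' → ε
$         $              accept

The string is accepted.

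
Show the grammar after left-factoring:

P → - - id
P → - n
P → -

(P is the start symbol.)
Left-factoring transforms A → αβ₁ | αβ₂ into A → αA' and A' → β₁ | β₂
(α is the longest common prefix among the alternatives). Repeat until
no nonterminal has two alternatives with a common prefix.

Round 1: P has alternatives sharing prefix '-'. Introduce P': P → - P'
  Add: P' → - id
  Add: P' → n
  Add: P' → ε

No remaining common prefixes — done.

Resulting grammar:
P → - P'
P' → - id
P' → n
P' → ε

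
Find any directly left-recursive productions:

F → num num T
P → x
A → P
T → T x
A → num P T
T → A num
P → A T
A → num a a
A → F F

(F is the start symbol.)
Direct left recursion occurs when N → N α for some non-terminal N (the right-hand side begins with the left-hand side itself).

F → num num T: starts with num
P → x: starts with x
A → P: starts with P
T → T x: LEFT RECURSIVE (starts with T)
A → num P T: starts with num
T → A num: starts with A
P → A T: starts with A
A → num a a: starts with num
A → F F: starts with F

The grammar has direct left recursion on: T.

Answer: Yes, T is left-recursive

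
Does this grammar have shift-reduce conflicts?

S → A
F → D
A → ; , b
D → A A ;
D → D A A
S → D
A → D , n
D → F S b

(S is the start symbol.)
Yes — I2: [S → A .] vs [A → . ; , b]; I3: [F → D .] vs [A → . ; , b]; I10: [F → D .] vs [A → . ; , b]; I11: [D → D A A .] vs [A → . ; , b]; I12: [D → A A ; .] vs [A → ; . , b]

A shift-reduce conflict occurs when an LR(0) state has both:
  - a complete (reduce) item [A → α .] (dot at the end), and
  - a shift item [B → β . c γ] (dot before a terminal).

Augment with S' → S and build the canonical LR(0) collection (I0 = CLOSURE({[S' → . S]}), then GOTO on every symbol after a dot until no new states appear). It has 17 states:
  I0: { [A → . ; , b], [A → . D , n], [D → . A A ;], [D → . D A A], [D → . F S b], [F → . D], [S → . A], [S → . D], [S' → . S] }  — shift
  I1: { [A → ; . , b] }  — shift
  I2: { [A → . ; , b], [A → . D , n], [D → . A A ;], [D → . D A A], [D → . F S b], [D → A . A ;], [F → . D], [S → A .] }  — shift, reduce
  I3: { [A → . ; , b], [A → . D , n], [A → D . , n], [D → . A A ;], [D → . D A A], [D → . F S b], [D → D . A A], [F → . D], [F → D .], [S → D .] }  — shift, 2 reduces
  I4: { [A → . ; , b], [A → . D , n], [D → . A A ;], [D → . D A A], [D → . F S b], [D → F . S b], [F → . D], [S → . A], [S → . D] }  — shift
  I5: { [S' → S .] }  — accept
  I6: { [D → F S . b] }  — shift
  I7: { [D → F S b .] }  — reduce
  I8: { [A → D , . n] }  — shift
  I9: { [A → . ; , b], [A → . D , n], [D → . A A ;], [D → . D A A], [D → . F S b], [D → A . A ;], [D → D A . A], [F → . D] }  — shift
  I10: { [A → . ; , b], [A → . D , n], [A → D . , n], [D → . A A ;], [D → . D A A], [D → . F S b], [D → D . A A], [F → . D], [F → D .] }  — shift, reduce
  I11: { [A → . ; , b], [A → . D , n], [D → . A A ;], [D → . D A A], [D → . F S b], [D → A . A ;], [D → A A . ;], [D → D A A .], [F → . D] }  — shift, reduce
  I12: { [A → ; . , b], [D → A A ; .] }  — shift, reduce
  I13: { [A → . ; , b], [A → . D , n], [D → . A A ;], [D → . D A A], [D → . F S b], [D → A . A ;], [D → A A . ;], [F → . D] }  — shift
  I14: { [A → ; , . b] }  — shift
  I15: { [A → ; , b .] }  — reduce
  I16: { [A → D , n .] }  — reduce

I2 contains reduce item [S → A .] and shift item [A → . ; , b] — shift-reduce conflict.
I3 contains reduce items [F → D .], [S → D .] and shift items [A → . ; , b], [A → D . , n] — shift-reduce conflict.
I10 contains reduce item [F → D .] and shift items [A → . ; , b], [A → D . , n] — shift-reduce conflict.
I11 contains reduce item [D → D A A .] and shift items [A → . ; , b], [D → A A . ;] — shift-reduce conflict.
I12 contains reduce item [D → A A ; .] and shift item [A → ; . , b] — shift-reduce conflict.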